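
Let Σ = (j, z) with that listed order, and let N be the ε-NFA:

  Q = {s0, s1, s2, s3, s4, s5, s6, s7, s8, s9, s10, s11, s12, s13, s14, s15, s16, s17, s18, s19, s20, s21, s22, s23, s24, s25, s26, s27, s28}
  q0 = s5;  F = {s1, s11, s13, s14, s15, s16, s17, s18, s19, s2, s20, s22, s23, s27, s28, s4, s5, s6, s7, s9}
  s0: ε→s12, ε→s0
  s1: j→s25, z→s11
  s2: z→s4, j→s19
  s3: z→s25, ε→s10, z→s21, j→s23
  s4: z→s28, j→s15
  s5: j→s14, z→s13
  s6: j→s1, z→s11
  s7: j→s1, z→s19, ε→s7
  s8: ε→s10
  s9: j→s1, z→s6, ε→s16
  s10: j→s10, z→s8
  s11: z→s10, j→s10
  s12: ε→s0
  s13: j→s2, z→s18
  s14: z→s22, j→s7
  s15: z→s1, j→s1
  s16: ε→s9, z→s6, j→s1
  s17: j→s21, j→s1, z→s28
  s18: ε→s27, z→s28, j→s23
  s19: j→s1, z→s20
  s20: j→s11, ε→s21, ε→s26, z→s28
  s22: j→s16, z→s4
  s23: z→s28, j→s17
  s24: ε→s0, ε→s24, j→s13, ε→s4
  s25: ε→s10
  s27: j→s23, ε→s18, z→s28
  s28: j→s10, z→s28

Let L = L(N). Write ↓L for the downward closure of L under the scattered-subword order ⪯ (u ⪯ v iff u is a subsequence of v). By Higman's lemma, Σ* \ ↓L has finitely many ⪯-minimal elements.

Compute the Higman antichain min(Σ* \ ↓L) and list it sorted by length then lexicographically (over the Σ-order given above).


Antichain: [jjjj, zzzj, jjjzz, jjzzjz, jzjzzz, zjjzjz].

|Q|=29, |F|=20, |δ|=63 (16 ε).
min D↑ (19 st, q0=0, F={13}): 0:j→1,z→2 1:j→3,z→4 2:j→5,z→6 3:j→7,z→8 4:j→9,z→10 5:j→8,z→10 6:j→11,z→12 7:j→13,z→14 8:j→7,z→15 9:j→7,z→16 10:j→17,z→12 11:j→18,z→12 12:j→13,z→12 13:j→13,z→13 14:j→13,z→13 15:j→14,z→12 16:j→7,z→14 17:j→7,z→7 18:j→7,z→12 (ε-aug+det+¬).
'jjjj': run [25, 21, 16, 6, 3] end={s10,s25,s8} ∉↓L; 4/4 single-dels accept.
'zzzj': N↓-sim [25, 22, 16, 6, 3] end={s10,s25,s8} ∉↓L; 4/4 single-dels accept.
'jjjzz': |S_i|=[25, 21, 16, 6, 3, 2] end={s10,s8} — reject; 5/5 del acc.
'jjzzjz': |S_i|=[25, 21, 16, 11, 7, 3, 2] end={s10,s8} ∉↓L; 6/6 single-dels accept.
'jzjzzz': run [25, 21, 16, 9, 6, 3, 2] end={s10,s8} — reject; 6/6 deletions ∈↓L.
'zjjzjz': |S_i|=[25, 22, 18, 12, 9, 4, 2] end={s10,s8} ∉↓L; 6/6 single-dels accept.
6 words, ⪯-incomp.


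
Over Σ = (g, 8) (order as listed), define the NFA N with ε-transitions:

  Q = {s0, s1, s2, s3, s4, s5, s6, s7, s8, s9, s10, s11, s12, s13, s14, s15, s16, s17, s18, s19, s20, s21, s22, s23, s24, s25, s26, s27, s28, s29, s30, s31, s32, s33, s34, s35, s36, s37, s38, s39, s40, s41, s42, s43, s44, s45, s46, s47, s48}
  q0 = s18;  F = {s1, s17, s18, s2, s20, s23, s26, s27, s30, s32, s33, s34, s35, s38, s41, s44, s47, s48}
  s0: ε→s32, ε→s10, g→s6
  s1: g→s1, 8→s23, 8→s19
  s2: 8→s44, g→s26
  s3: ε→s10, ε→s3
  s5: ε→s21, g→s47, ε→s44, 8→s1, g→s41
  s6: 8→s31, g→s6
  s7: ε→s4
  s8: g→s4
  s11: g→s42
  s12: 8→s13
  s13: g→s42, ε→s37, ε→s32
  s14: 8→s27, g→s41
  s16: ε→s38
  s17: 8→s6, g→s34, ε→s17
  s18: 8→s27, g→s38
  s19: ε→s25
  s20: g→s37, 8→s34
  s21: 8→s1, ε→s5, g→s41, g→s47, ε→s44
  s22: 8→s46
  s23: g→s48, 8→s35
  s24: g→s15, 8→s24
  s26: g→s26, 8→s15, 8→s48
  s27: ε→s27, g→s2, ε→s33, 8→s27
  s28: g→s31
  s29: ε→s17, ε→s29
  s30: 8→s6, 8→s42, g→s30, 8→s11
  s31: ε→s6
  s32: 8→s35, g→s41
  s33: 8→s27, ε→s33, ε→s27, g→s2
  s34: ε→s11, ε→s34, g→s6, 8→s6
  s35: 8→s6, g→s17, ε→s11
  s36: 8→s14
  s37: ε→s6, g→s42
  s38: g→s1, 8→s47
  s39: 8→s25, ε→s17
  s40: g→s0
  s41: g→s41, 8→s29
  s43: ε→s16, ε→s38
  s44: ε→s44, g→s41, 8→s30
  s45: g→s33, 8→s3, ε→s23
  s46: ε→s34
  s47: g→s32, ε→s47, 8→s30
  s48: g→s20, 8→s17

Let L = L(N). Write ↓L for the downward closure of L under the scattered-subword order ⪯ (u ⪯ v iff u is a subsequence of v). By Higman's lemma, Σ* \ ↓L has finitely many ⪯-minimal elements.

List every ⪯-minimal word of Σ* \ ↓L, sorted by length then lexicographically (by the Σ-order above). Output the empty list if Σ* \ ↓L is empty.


|Q|=49, |F|=18, |δ|=97 (32 ε).
min D↑ (18 st, q0=0, F={14}): 0:g→1,8→2 1:g→3,8→4 2:g→5,8→2 3:g→3,8→6 4:g→7,8→8 5:g→9,8→10 6:g→11,8→12 7:g→13,8→12 8:g→8,8→14 9:g→9,8→11 10:g→13,8→8 11:g→15,8→16 12:g→16,8→14 13:g→13,8→16 14:g→14,8→14 15:g→14,8→17 16:g→17,8→14 17:g→14,8→14.
'g888': run [27, 24, 20, 9, 4] end={s11,s31,s42,s6} — reject; 4/4 single-dels accept.
'gg8ggg': |S_i|=[27, 24, 20, 15, 9, 7, 4] end={s31,s37,s42,s6} — reject; 6/6 del acc.
'8gg8gg': |S_i|=[27, 24, 18, 14, 11, 7, 4] end={s31,s37,s42,s6} ∉↓L; 6/6 single-dels accept.
3 obstructions.

Antichain: [g888, gg8ggg, 8gg8gg].


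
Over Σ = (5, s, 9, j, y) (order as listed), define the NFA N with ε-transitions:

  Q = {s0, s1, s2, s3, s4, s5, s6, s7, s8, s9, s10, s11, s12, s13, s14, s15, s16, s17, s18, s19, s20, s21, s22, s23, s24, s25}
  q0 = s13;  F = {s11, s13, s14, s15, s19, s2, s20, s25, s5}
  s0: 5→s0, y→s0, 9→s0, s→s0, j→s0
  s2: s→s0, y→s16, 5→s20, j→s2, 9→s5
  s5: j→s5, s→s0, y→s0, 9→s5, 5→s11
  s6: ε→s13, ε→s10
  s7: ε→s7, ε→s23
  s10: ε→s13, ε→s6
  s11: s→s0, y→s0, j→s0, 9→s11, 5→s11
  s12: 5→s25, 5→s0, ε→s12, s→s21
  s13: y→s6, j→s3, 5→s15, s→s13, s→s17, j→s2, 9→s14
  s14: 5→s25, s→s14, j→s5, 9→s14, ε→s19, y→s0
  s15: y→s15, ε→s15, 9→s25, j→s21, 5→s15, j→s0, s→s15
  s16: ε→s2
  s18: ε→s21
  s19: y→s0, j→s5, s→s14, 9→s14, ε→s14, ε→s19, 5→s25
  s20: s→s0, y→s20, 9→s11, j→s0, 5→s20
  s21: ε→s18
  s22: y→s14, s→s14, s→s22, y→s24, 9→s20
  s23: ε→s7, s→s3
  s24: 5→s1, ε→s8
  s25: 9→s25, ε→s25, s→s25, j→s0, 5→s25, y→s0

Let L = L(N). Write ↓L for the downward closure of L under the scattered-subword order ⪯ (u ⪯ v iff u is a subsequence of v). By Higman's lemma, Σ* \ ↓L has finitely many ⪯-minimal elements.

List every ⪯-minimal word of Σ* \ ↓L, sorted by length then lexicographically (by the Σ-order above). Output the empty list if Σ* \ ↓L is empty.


|Q|=26, |F|=9, |δ|=80 (17 ε).
min D↑ (9 st, q0=0, F={5}): 0:5→1,s→0,9→2,j→3,y→0 1:5→1,s→1,9→4,j→5,y→1 2:5→4,s→2,9→2,j→6,y→5 3:5→7,s→5,9→6,j→3,y→3 4:5→4,s→4,9→4,j→5,y→5 5:5→5,s→5,9→5,j→5,y→5 6:5→8,s→5,9→6,j→6,y→5 7:5→7,s→5,9→8,j→5,y→7 8:5→8,s→5,9→8,j→5,y→5 (ε-aug+det+¬).
'5j': |S_i|=[17, 7, 3] end={s0,s18,s21} ∉↓L; 2/2 deletions ∈↓L.
'9y': N↓-sim [17, 6, 1] end={s0} — reject; 2/2 del acc.
'js': run [17, 9, 1] end={s0} rej; 2/2 deletions ∈↓L.
3 minimals (antichain).

Antichain: [5j, 9y, js].


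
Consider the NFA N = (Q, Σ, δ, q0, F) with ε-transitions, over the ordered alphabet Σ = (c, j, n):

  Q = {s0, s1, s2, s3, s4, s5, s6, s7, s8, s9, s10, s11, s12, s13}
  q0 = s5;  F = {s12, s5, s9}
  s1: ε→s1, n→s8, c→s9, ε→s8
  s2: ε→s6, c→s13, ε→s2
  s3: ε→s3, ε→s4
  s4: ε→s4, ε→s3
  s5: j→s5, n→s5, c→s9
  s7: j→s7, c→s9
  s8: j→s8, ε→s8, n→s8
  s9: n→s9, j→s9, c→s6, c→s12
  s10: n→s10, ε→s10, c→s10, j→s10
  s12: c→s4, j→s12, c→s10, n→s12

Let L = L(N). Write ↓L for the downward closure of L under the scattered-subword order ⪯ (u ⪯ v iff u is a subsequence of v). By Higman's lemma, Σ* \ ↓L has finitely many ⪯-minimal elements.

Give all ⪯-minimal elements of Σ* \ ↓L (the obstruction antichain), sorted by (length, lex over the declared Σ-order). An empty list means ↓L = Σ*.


A = [ccc].

|Q|=14, |F|=3, |δ|=31 (10 ε).
min D↑ (4 st, q0=0, F={3}): 0:c→1,j→0,n→0 1:c→2,j→1,n→1 2:c→3,j→2,n→2 3:c→3,j→3,n→3 [Hopcroft].
'ccc': run [7, 6, 5, 3] end={s10,s3,s4} rej; 3/3 del acc.
1 obstructions.


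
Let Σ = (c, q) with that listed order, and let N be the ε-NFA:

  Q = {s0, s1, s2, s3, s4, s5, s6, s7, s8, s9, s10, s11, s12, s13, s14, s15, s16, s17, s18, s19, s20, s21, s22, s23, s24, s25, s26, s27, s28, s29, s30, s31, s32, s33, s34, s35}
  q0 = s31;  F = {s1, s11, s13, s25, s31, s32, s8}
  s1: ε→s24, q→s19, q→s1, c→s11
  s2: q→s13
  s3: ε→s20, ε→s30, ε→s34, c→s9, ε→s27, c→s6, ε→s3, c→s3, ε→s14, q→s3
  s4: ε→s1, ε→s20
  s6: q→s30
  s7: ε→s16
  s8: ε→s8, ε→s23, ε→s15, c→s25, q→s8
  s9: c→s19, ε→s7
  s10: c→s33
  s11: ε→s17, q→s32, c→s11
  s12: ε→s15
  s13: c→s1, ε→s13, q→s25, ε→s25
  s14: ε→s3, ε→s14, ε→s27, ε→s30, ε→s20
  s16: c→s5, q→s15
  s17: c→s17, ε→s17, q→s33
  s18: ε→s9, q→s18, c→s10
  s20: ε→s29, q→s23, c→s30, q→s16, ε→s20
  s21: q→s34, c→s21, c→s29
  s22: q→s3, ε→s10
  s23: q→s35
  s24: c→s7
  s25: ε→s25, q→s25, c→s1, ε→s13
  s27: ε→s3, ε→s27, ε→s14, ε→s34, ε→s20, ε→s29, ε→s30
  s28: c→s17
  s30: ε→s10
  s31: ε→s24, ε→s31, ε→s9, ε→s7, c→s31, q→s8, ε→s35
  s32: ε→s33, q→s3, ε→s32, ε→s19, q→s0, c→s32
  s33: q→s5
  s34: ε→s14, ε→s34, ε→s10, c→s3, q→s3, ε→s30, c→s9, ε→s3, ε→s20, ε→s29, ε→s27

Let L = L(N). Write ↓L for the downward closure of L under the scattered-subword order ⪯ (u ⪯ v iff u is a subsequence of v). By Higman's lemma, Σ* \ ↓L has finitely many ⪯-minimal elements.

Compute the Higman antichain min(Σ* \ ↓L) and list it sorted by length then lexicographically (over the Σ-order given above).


|Q|=36, |F|=7, |δ|=98 (54 ε).
min D↑ (7 st, q0=0, F={6}): 0:c→0,q→1 1:c→2,q→1 2:c→3,q→2 3:c→4,q→3 4:c→4,q→5 5:c→5,q→6 6:c→6,q→6 [Hopcroft].
'qcccqq': |S_i|=[28, 27, 26, 24, 22, 20, 19] end={s0,s10,s14,s15,s16,s19,s20,s23,s27,s29,s3,s30,…} — reject; 6/6 del acc.
1 minimals (antichain).

min(Σ*\↓L) = [qcccqq].


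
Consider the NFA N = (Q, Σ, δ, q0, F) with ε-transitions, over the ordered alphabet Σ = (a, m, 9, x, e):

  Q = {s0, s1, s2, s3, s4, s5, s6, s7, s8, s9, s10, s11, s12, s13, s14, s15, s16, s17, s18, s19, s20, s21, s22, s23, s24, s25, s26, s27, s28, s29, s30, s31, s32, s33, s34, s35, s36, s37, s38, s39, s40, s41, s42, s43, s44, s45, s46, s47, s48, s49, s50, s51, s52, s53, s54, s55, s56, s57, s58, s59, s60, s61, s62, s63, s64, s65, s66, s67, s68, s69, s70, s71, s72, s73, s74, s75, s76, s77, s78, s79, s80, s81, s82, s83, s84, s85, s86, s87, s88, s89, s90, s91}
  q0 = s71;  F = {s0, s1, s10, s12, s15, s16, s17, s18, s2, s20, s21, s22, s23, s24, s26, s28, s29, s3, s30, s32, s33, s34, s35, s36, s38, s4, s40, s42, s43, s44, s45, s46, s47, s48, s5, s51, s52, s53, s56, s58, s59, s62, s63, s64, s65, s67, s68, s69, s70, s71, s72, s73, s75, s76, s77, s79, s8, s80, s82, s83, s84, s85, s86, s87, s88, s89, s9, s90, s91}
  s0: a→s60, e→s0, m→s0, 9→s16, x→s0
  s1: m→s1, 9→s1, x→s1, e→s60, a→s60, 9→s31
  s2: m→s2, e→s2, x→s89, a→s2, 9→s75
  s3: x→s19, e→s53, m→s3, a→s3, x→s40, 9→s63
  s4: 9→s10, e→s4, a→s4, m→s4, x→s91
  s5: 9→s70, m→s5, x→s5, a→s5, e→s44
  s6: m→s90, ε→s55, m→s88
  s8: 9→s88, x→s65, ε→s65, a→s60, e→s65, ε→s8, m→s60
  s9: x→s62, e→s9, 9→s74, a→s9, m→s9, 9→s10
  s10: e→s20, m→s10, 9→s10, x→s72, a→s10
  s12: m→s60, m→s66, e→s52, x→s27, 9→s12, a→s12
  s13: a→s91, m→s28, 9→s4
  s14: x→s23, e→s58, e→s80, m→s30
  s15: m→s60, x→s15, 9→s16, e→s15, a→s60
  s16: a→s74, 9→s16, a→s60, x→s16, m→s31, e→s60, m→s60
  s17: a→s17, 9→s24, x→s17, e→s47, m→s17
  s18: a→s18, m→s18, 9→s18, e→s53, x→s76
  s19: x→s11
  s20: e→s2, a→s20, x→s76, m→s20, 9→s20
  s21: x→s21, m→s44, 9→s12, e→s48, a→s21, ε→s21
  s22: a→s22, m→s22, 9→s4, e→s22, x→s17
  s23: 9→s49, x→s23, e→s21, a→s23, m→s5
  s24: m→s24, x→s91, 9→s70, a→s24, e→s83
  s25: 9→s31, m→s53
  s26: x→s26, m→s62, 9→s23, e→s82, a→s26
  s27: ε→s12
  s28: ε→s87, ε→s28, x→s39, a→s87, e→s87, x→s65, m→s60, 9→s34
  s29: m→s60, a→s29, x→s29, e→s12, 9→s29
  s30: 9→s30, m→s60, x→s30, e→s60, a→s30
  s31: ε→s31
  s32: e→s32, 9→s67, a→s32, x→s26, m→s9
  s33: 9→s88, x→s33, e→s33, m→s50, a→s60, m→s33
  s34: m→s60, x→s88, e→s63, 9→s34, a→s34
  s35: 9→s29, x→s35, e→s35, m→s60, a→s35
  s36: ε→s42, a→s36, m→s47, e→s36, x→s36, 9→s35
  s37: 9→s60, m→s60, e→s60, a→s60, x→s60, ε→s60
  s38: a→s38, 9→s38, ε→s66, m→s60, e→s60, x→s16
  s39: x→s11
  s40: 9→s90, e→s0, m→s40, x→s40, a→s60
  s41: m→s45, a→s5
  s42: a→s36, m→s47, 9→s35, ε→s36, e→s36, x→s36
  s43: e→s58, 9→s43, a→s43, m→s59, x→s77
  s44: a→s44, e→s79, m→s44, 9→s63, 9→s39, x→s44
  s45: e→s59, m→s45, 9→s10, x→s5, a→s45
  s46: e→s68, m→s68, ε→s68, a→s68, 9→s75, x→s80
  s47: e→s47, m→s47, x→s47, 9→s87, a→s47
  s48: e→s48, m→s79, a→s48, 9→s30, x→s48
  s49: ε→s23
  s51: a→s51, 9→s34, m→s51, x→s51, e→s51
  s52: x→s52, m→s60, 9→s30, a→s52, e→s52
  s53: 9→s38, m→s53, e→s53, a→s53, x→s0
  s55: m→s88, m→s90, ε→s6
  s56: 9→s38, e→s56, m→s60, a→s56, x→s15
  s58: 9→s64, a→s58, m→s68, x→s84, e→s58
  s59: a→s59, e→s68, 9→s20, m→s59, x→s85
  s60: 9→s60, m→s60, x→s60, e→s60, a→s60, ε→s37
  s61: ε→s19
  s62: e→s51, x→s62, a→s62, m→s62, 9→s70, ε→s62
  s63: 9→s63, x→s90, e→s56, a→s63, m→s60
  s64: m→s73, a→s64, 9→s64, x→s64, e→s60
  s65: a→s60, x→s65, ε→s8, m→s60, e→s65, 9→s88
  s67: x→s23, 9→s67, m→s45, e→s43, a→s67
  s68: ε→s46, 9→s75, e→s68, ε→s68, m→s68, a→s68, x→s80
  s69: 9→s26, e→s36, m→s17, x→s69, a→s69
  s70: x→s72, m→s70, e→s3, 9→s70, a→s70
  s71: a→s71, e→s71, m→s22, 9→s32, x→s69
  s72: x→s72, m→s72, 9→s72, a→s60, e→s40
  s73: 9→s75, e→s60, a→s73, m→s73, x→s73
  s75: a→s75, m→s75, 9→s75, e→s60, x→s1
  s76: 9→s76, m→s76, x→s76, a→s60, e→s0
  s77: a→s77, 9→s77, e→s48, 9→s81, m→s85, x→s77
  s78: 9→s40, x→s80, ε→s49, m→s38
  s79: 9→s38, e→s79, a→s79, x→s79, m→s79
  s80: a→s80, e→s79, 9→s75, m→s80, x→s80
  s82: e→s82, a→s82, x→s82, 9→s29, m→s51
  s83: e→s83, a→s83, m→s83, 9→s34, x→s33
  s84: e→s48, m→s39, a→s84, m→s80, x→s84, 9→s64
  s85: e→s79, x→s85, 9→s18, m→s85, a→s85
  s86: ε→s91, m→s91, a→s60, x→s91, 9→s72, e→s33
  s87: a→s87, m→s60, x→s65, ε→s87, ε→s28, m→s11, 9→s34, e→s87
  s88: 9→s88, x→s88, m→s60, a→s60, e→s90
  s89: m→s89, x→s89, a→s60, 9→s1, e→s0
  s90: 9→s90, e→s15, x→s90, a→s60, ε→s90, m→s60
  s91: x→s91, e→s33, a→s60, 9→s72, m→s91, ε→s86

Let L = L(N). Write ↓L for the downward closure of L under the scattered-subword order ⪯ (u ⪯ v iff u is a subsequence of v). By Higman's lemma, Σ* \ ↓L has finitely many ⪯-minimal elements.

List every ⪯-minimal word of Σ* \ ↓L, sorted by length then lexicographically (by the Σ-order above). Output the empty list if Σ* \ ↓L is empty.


min(Σ*\↓L) = [m9xa, xe9m, 99ee9e].

|Q|=92, |F|=69, |δ|=414 (27 ε).
min D↑ (65 st, q0=0, F={22}): 0:a→0,m→1,9→2,x→3,e→0 1:a→1,m→1,9→4,x→5,e→1 2:a→2,m→6,9→7,x→8,e→2 3:a→3,m→5,9→8,x→3,e→9 4:a→4,m→4,9→10,x→11,e→4 5:a→5,m→5,9→12,x→5,e→13 6:a→6,m→6,9→10,x→14,e→6 7:a→7,m→15,9→7,x→16,e→17 8:a→8,m→14,9→16,x→8,e→18 9:a→9,m→13,9→19,x→9,e→9 10:a→10,m→10,9→10,x→20,e→21 11:a→22,m→11,9→20,x→11,e→23 12:a→12,m→12,9→24,x→11,e→25 13:a→13,m→13,9→26,x→13,e→13 14:a→14,m→14,9→24,x→14,e→27 15:a→15,m→15,9→10,x→28,e→29 16:a→16,m→28,9→16,x→16,e→30 17:a→17,m→29,9→17,x→31,e→32 18:a→18,m→27,9→33,x→18,e→18 19:a→19,m→22,9→33,x→19,e→19 20:a→22,m→20,9→20,x→20,e→34 21:a→21,m→21,9→21,x→35,e→36 22:a→22,m→22,9→22,x→22,e→22 23:a→22,m→23,9→37,x→23,e→23 24:a→24,m→24,9→24,x→20,e→38 25:a→25,m→25,9→39,x→23,e→25 26:a→26,m→22,9→39,x→40,e→26 27:a→27,m→27,9→39,x→27,e→27 28:a→28,m→28,9→24,x→28,e→41 29:a→29,m→29,9→21,x→42,e→43 30:a→30,m→41,9→44,x→30,e→45 31:a→31,m→42,9→31,x→31,e→45 32:a→32,m→43,9→46,x→47,e→32 33:a→33,m→22,9→33,x→33,e→44 34:a→22,m→34,9→48,x→34,e→49 35:a→22,m→35,9→35,x→35,e→49 36:a→36,m→36,9→50,x→51,e→36 37:a→22,m→22,9→37,x→37,e→48 38:a→38,m→38,9→52,x→34,e→53 39:a→39,m→22,9→39,x→37,e→52 40:a→22,m→22,9→37,x→40,e→40 41:a→41,m→41,9→52,x→41,e→54 42:a→42,m→42,9→55,x→42,e→54 43:a→43,m→43,9→50,x→56,e→43 44:a→44,m→22,9→44,x→44,e→57 45:a→45,m→54,9→58,x→45,e→45 46:a→46,m→59,9→46,x→46,e→22 47:a→47,m→56,9→46,x→47,e→45 48:a→22,m→22,9→48,x→48,e→60 49:a→22,m→49,9→61,x→49,e→49 50:a→50,m→50,9→50,x→62,e→22 51:a→22,m→51,9→62,x→51,e→49 52:a→52,m→22,9→52,x→48,e→63 53:a→53,m→53,9→64,x→49,e→53 54:a→54,m→54,9→64,x→54,e→54 55:a→55,m→55,9→55,x→35,e→53 56:a→56,m→56,9→50,x→56,e→54 57:a→57,m→22,9→58,x→57,e→57 58:a→58,m→22,9→58,x→58,e→22 59:a→59,m→59,9→50,x→59,e→22 60:a→22,m→22,9→61,x→60,e→60 61:a→22,m→22,9→61,x→61,e→22 62:a→22,m→62,9→62,x→62,e→22 63:a→63,m→22,9→64,x→60,e→63 64:a→64,m→22,9→64,x→61,e→22 (ε-aug+det+¬).
'm9xa': |S_i|=[81, 57, 41, 23, 3] end={s37,s60,s74} — reject; 4/4 deletions ∈↓L.
'xe9m': N↓-sim [81, 66, 42, 25, 5] end={s11,s31,s37,s60,s66} rej; 4/4 single-dels accept.
'99ee9e': |S_i|=[81, 74, 56, 45, 28, 12, 2] end={s37,s60} rej; 6/6 deletions ∈↓L.
3 obstructions.


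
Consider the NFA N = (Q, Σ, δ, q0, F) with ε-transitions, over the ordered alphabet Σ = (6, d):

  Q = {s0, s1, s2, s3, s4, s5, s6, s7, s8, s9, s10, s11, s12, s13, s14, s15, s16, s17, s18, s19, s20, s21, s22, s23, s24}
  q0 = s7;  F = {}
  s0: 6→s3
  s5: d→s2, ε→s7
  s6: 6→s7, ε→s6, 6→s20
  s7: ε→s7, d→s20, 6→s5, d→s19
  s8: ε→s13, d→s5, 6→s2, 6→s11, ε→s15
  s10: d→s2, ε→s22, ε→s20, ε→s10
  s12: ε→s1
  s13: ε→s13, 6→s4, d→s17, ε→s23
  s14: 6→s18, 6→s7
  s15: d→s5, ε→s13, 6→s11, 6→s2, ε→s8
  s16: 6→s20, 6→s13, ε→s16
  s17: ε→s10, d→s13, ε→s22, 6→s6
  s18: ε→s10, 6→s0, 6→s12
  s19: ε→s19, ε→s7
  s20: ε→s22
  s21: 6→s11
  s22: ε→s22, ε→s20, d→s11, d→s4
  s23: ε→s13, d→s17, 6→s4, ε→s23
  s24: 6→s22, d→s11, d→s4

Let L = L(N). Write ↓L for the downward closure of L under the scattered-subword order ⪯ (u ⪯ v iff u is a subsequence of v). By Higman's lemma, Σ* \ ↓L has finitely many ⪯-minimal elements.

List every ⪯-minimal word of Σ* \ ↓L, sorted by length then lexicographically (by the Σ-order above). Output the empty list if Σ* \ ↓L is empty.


|Q|=25, |F|=0, |δ|=56 (24 ε).
min D↑ (1 st, q0=0, F={0}): 0:6→0,d→0 (ε-aug+det+¬).
ε ∈ L(D↑) — L = ∅.

A = [ε].


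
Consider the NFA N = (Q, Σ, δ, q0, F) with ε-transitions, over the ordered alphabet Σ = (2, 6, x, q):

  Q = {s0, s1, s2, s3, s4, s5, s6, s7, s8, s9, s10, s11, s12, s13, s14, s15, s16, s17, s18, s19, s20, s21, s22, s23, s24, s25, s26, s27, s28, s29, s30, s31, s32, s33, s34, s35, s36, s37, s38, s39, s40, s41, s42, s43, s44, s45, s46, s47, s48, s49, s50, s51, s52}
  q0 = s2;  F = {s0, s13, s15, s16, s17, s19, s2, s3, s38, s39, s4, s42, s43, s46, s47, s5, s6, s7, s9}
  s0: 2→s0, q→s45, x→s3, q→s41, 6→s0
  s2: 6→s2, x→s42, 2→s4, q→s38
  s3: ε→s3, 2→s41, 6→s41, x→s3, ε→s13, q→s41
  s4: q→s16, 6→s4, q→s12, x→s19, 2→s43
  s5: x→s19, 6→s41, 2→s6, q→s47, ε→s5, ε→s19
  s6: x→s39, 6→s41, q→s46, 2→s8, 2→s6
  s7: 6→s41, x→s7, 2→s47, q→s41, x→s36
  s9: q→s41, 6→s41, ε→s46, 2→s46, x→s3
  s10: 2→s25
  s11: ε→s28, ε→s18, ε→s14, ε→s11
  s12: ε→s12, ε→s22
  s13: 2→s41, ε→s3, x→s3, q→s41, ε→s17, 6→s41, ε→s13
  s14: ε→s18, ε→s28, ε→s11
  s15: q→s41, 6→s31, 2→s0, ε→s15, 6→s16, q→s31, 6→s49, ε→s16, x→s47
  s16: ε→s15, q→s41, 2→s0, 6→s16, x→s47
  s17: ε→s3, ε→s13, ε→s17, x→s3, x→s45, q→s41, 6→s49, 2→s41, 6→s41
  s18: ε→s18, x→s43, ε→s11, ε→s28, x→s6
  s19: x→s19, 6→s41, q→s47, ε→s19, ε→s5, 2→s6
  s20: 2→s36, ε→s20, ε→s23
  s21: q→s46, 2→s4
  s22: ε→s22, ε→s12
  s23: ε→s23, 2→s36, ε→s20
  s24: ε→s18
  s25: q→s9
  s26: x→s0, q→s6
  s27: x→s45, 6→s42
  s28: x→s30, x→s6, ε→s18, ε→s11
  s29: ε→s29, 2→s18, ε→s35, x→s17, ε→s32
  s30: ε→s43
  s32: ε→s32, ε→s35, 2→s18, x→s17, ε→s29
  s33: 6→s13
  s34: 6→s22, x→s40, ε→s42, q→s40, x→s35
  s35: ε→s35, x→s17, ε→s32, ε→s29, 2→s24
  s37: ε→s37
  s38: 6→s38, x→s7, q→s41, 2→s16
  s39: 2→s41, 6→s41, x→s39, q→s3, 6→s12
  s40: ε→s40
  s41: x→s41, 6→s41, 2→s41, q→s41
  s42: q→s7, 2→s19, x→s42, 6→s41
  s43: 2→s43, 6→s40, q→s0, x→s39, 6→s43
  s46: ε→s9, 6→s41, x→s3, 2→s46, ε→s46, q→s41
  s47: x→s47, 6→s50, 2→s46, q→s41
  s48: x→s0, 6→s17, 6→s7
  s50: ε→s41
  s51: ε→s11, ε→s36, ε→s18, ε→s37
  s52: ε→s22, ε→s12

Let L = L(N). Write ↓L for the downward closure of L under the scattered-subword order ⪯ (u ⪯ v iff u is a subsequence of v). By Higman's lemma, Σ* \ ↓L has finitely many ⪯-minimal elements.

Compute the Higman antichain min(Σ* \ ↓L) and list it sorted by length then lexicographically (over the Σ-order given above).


min(Σ*\↓L) = [x6, qq, 22x2].

|Q|=53, |F|=19, |δ|=178 (59 ε).
min D↑ (15 st, q0=0, F={7}): 0:2→1,6→0,x→2,q→3 1:2→4,6→1,x→5,q→6 2:2→5,6→7,x→2,q→8 3:2→6,6→3,x→8,q→7 4:2→4,6→4,x→9,q→10 5:2→11,6→7,x→5,q→12 6:2→10,6→6,x→12,q→7 7:2→7,6→7,x→7,q→7 8:2→12,6→7,x→8,q→7 9:2→7,6→7,x→9,q→13 10:2→10,6→10,x→13,q→7 11:2→11,6→7,x→9,q→14 12:2→14,6→7,x→12,q→7 13:2→7,6→7,x→13,q→7 14:2→14,6→7,x→13,q→7 [Hopcroft].
'x6': run [29, 20, 5] end={s12,s22,s41,s49,s50} ∉↓L; 2/2 single-dels accept.
'qq': N↓-sim [29, 19, 3] end={s31,s41,s45} rej; 2/2 deletions ∈↓L.
'22x2': run [29, 24, 16, 9, 1] end={s41} ∉↓L; 4/4 single-dels accept.
3 minimals (antichain).


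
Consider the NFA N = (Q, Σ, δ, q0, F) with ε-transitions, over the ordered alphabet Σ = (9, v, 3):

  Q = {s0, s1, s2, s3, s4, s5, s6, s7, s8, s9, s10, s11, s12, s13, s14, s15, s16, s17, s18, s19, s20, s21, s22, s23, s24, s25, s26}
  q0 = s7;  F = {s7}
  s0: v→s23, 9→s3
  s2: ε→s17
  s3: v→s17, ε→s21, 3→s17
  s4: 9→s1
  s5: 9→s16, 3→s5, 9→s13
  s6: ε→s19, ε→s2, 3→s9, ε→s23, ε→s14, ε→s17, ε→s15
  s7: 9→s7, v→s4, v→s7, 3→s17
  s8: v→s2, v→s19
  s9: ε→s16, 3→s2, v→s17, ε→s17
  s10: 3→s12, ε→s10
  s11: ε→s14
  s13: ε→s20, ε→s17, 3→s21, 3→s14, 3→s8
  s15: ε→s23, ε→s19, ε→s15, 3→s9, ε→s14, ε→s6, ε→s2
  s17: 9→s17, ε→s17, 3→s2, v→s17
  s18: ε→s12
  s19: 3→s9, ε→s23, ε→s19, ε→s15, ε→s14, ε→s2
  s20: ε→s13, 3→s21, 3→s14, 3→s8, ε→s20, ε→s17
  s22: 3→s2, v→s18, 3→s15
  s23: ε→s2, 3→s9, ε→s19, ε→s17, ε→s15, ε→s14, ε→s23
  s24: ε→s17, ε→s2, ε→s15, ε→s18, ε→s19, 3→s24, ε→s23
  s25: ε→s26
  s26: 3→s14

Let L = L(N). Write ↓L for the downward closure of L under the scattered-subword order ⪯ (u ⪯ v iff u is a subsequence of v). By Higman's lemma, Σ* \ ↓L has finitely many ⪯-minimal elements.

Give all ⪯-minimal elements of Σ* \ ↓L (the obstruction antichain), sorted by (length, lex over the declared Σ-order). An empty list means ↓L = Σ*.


|Q|=27, |F|=1, |δ|=78 (43 ε).
min D↑ (2 st, q0=0, F={1}): 0:9→0,v→0,3→1 1:9→1,v→1,3→1 [Hopcroft].
'3': run [5, 2] end={s17,s2} rej; 1/1 deletions ∈↓L.
1 minimals (antichain).

A = [3].


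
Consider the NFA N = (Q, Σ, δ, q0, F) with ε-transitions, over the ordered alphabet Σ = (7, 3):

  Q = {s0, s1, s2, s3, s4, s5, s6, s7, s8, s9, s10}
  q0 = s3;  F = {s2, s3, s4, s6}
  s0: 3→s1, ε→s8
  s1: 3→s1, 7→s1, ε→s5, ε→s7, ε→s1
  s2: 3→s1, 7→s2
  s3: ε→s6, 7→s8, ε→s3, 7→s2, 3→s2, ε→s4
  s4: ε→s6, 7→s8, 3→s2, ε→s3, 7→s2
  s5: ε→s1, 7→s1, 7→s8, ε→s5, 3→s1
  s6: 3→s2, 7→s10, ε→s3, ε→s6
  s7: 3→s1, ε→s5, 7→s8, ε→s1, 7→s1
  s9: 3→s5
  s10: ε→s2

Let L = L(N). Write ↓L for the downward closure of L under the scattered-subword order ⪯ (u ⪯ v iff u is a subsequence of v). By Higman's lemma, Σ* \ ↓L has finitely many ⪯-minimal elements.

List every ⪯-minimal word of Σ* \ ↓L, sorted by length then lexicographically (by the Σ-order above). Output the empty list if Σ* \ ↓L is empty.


Antichain: [73, 33].

|Q|=11, |F|=4, |δ|=36 (16 ε).
min D↑ (3 st, q0=0, F={2}): 0:7→1,3→1 1:7→1,3→2 2:7→2,3→2 (ε-aug+det+¬).
'73': |S_i|=[9, 6, 4] end={s1,s5,s7,s8} ∉↓L; 2/2 del acc.
'33': N↓-sim [9, 5, 4] end={s1,s5,s7,s8} ∉↓L; 2/2 del acc.
2 obstructions.


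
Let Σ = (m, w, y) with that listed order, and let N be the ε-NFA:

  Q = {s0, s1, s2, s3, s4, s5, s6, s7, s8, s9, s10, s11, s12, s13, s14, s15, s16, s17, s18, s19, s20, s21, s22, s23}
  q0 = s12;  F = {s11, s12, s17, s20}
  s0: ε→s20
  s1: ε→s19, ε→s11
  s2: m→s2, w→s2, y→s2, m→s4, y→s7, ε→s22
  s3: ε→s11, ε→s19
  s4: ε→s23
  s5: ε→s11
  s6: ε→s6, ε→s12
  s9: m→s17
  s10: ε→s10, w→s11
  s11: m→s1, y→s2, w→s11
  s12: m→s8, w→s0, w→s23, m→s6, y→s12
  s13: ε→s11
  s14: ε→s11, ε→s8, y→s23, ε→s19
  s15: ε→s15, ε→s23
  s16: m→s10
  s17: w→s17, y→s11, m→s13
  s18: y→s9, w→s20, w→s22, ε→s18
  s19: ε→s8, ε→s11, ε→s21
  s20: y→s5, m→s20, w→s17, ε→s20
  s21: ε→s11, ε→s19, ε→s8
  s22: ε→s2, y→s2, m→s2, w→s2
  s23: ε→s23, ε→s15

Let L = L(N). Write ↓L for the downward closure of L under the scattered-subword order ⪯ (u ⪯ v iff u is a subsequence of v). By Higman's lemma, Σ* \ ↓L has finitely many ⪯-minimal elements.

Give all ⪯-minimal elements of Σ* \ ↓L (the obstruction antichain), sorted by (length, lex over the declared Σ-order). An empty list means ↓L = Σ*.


Antichain: [wyy, wwmy].

|Q|=24, |F|=4, |δ|=57 (28 ε).
min D↑ (5 st, q0=0, F={4}): 0:m→0,w→1,y→0 1:m→1,w→2,y→3 2:m→3,w→2,y→3 3:m→3,w→3,y→4 4:m→4,w→4,y→4 (ε-aug+det+¬).
'wyy': run [18, 16, 12, 6] end={s15,s2,s22,s23,s4,s7} — reject; 3/3 single-dels accept.
'wwmy': |S_i|=[18, 16, 13, 12, 6] end={s15,s2,s22,s23,s4,s7} — reject; 4/4 deletions ∈↓L.
2 minimals (antichain).


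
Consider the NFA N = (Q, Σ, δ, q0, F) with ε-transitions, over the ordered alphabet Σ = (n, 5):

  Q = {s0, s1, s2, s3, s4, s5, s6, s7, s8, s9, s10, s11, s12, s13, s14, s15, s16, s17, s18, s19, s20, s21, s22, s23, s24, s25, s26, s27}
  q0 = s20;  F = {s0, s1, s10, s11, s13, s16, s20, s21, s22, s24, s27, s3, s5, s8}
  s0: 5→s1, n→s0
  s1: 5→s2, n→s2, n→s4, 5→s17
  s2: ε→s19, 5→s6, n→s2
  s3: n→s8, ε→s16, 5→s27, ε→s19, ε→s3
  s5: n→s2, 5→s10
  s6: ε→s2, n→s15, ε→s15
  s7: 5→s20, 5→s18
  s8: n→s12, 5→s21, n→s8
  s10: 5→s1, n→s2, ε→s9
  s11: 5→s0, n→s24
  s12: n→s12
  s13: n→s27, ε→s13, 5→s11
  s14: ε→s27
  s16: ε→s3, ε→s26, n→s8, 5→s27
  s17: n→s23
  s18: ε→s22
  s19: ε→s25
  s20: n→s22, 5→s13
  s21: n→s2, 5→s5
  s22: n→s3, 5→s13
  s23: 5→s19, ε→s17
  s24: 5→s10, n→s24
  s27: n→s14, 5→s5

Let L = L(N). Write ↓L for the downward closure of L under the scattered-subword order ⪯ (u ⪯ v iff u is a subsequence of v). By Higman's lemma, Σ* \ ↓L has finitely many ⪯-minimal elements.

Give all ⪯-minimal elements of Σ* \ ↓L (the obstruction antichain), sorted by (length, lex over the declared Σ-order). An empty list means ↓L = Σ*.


|Q|=28, |F|=14, |δ|=53 (14 ε).
min D↑ (14 st, q0=0, F={11}): 0:n→1,5→2 1:n→3,5→2 2:n→4,5→5 3:n→6,5→4 4:n→4,5→7 5:n→8,5→9 6:n→6,5→10 7:n→11,5→12 8:n→8,5→12 9:n→9,5→13 10:n→11,5→7 11:n→11,5→11 12:n→11,5→13 13:n→11,5→11.
'5n5n': N↓-sim [26, 19, 16, 12, 8] end={s15,s17,s19,s2,s23,s25,s4,s6} — reject; 4/4 single-dels accept.
'nnn5n': N↓-sim [26, 25, 22, 19, 13, 8] end={s15,s17,s19,s2,s23,s25,s4,s6} rej; 5/5 single-dels accept.
'nn55n': |S_i|=[26, 25, 22, 15, 12, 8] end={s15,s17,s19,s2,s23,s25,s4,s6} rej; 5/5 del acc.
'5555n': run [26, 19, 15, 12, 9, 8] end={s15,s17,s19,s2,s23,s25,s4,s6} ∉↓L; 5/5 deletions ∈↓L.
'55555': run [26, 19, 15, 12, 9, 7] end={s15,s17,s19,s2,s23,s25,s6} rej; 5/5 del acc.
5 words, ⪯-incomp.

Antichain: [5n5n, nnn5n, nn55n, 5555n, 55555].


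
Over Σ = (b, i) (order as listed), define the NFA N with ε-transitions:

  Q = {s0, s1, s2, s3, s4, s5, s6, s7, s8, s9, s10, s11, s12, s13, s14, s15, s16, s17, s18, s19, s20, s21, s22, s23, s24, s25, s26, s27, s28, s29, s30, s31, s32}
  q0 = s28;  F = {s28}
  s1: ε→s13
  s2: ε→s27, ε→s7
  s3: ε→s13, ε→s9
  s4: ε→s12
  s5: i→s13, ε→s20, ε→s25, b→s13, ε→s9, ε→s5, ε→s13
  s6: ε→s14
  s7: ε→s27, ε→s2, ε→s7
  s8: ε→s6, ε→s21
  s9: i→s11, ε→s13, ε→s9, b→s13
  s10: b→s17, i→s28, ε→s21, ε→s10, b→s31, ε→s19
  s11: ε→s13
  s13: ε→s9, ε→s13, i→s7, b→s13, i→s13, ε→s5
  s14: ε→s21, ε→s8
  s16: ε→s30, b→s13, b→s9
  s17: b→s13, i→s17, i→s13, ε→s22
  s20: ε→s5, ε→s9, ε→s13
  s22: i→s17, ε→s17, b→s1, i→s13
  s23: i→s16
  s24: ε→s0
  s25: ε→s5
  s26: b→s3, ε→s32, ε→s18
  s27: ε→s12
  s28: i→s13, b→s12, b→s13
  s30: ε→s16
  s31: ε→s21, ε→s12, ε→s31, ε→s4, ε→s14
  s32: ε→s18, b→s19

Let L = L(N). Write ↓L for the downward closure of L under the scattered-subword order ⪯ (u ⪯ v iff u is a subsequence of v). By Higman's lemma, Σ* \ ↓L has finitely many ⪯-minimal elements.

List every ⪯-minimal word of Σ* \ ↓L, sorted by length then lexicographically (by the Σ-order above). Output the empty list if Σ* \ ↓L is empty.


min(Σ*\↓L) = [b, i].

|Q|=33, |F|=1, |δ|=70 (46 ε).
min D↑ (2 st, q0=0, F={1}): 0:b→1,i→1 1:b→1,i→1.
'b': N↓-sim [11, 10] end={s11,s12,s13,s2,s20,s25,s27,s5,s7,s9} — reject; 1/1 del acc.
'i': N↓-sim [11, 10] end={s11,s12,s13,s2,s20,s25,s27,s5,s7,s9} ∉↓L; 1/1 deletions ∈↓L.
2 words, ⪯-incomp.


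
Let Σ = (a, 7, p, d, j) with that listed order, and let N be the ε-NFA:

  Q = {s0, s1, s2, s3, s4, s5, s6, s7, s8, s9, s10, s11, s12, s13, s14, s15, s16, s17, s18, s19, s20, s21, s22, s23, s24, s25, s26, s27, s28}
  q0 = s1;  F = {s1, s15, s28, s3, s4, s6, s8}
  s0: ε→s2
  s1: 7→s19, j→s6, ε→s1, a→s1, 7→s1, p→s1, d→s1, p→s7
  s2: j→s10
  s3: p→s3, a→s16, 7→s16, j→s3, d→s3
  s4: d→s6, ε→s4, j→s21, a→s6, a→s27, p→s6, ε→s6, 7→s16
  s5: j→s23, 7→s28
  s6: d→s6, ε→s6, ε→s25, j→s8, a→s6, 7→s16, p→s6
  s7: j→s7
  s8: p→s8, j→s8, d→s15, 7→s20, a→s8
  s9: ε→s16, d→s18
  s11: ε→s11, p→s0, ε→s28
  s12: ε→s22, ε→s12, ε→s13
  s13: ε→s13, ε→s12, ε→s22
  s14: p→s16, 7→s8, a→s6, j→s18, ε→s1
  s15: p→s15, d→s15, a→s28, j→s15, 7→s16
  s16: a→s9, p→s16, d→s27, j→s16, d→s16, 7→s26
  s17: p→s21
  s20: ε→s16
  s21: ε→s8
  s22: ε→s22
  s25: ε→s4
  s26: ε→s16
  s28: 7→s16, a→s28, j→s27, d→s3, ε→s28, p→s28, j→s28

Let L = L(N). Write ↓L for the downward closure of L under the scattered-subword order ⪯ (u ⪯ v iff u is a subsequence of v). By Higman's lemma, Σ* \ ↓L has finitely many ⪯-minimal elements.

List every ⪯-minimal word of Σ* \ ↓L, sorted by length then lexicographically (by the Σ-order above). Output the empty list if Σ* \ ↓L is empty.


|Q|=29, |F|=7, |δ|=78 (22 ε).
min D↑ (7 st, q0=0, F={2}): 0:a→0,7→0,p→0,d→0,j→1 1:a→1,7→2,p→1,d→1,j→3 2:a→2,7→2,p→2,d→2,j→2 3:a→3,7→2,p→3,d→4,j→3 4:a→5,7→2,p→4,d→4,j→4 5:a→5,7→2,p→5,d→6,j→5 6:a→2,7→2,p→6,d→6,j→6 [Hopcroft].
'j7': |S_i|=[17, 15, 6] end={s16,s18,s20,s26,s27,s9} rej; 2/2 del acc.
'jjdada': |S_i|=[17, 15, 12, 8, 7, 6, 5] end={s16,s18,s26,s27,s9} ∉↓L; 6/6 deletions ∈↓L.
2 minimals (antichain).

A = [j7, jjdada].


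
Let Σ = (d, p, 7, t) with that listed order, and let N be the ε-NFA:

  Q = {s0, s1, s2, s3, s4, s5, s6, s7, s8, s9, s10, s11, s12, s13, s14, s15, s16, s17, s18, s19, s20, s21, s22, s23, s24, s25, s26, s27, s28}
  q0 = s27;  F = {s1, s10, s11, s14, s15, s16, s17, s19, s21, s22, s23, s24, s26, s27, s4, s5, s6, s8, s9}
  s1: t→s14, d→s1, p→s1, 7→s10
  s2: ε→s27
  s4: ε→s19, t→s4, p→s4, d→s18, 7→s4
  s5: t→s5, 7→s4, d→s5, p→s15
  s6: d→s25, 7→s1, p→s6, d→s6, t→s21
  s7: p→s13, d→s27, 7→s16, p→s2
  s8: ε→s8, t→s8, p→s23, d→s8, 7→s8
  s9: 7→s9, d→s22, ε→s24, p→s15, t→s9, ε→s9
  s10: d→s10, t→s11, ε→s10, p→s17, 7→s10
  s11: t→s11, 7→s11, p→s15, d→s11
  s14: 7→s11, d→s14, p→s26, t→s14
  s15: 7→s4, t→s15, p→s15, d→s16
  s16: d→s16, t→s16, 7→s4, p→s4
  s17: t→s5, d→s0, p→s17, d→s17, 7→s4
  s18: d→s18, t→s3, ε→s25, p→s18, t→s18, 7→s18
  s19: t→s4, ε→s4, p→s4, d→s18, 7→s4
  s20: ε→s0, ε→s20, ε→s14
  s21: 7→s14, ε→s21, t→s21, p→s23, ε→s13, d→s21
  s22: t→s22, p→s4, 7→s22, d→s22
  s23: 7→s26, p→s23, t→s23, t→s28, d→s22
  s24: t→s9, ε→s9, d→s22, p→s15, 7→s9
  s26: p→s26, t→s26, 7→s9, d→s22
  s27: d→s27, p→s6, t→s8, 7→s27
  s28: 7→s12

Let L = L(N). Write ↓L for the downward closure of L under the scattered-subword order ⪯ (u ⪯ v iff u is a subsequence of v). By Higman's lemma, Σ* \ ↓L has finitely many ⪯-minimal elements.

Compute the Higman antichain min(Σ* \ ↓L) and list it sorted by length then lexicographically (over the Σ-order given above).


Antichain: [tpdpd, p77p7d].

|Q|=29, |F|=19, |δ|=103 (14 ε).
min D↑ (18 st, q0=0, F={16}): 0:d→0,p→1,7→0,t→2 1:d→1,p→1,7→3,t→4 2:d→2,p→5,7→2,t→2 3:d→3,p→3,7→6,t→7 4:d→4,p→5,7→7,t→4 5:d→8,p→5,7→9,t→5 6:d→6,p→10,7→6,t→11 7:d→7,p→9,7→11,t→7 8:d→8,p→12,7→8,t→8 9:d→8,p→9,7→13,t→9 10:d→10,p→10,7→12,t→14 11:d→11,p→15,7→11,t→11 12:d→16,p→12,7→12,t→12 13:d→8,p→15,7→13,t→13 14:d→14,p→15,7→12,t→14 15:d→17,p→15,7→12,t→15 16:d→16,p→16,7→16,t→16 17:d→17,p→12,7→12,t→17 [Hopcroft].
'tpdpd': run [26, 20, 14, 7, 5, 3] end={s18,s25,s3} ∉↓L; 5/5 del acc.
'p77p7d': N↓-sim [26, 24, 19, 15, 10, 5, 3] end={s18,s25,s3} ∉↓L; 6/6 deletions ∈↓L.
2 obstructions.


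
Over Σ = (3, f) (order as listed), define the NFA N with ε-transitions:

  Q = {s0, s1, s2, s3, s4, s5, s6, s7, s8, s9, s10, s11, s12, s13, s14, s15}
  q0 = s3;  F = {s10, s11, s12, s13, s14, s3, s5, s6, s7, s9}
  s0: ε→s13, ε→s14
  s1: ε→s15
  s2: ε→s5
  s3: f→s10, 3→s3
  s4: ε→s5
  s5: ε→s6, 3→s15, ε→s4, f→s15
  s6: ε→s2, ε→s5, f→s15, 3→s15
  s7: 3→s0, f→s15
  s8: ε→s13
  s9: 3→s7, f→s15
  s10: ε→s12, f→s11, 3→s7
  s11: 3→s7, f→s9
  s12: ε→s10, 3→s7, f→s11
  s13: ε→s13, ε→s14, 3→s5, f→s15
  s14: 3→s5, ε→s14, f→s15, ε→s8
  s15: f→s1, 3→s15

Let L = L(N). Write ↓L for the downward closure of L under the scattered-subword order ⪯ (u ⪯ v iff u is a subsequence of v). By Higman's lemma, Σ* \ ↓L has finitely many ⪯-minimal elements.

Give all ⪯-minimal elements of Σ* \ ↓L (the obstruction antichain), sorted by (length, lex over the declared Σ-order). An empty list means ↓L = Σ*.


|Q|=16, |F|=10, |δ|=38 (16 ε).
min D↑ (8 st, q0=0, F={5}): 0:3→0,f→1 1:3→2,f→3 2:3→4,f→5 3:3→2,f→6 4:3→7,f→5 5:3→5,f→5 6:3→2,f→5 7:3→5,f→5 (ε-aug+det+¬).
'f3f': |S_i|=[16, 15, 11, 2] end={s1,s15} rej; 3/3 deletions ∈↓L.
'ffff': N↓-sim [16, 15, 13, 12, 2] end={s1,s15} ∉↓L; 4/4 deletions ∈↓L.
'f3333': |S_i|=[16, 15, 11, 10, 6, 2] end={s1,s15} ∉↓L; 5/5 single-dels accept.
3 minimals (antichain).

Antichain: [f3f, ffff, f3333].


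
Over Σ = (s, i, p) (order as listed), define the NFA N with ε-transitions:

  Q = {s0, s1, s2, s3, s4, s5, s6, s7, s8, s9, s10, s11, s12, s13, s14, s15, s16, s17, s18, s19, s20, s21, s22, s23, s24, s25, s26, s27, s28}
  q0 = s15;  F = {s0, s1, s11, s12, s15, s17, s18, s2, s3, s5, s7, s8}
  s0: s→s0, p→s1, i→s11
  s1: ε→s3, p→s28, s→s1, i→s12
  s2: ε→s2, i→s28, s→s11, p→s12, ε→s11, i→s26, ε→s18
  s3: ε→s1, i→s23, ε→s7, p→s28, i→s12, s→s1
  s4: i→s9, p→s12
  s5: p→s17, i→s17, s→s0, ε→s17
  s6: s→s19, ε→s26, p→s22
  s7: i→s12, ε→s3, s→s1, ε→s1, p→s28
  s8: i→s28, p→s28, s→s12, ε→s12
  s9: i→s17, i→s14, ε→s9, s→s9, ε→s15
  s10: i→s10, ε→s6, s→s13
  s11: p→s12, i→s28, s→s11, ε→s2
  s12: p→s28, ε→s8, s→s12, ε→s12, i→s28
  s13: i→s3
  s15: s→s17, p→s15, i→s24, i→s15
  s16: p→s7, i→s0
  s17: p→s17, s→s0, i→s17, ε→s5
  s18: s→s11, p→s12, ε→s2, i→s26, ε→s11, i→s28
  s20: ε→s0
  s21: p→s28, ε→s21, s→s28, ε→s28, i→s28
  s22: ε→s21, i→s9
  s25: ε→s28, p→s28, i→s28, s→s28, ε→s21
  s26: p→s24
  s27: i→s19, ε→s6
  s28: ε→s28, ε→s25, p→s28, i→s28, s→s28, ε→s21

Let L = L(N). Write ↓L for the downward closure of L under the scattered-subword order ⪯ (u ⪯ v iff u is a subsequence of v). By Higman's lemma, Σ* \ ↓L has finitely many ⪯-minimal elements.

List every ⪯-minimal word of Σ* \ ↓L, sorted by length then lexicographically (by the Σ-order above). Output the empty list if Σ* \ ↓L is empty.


A = [ssii, sspp].

|Q|=29, |F|=12, |δ|=94 (30 ε).
min D↑ (7 st, q0=0, F={5}): 0:s→1,i→0,p→0 1:s→2,i→1,p→1 2:s→2,i→3,p→4 3:s→3,i→5,p→6 4:s→4,i→6,p→5 5:s→5,i→5,p→5 6:s→6,i→5,p→5 [Hopcroft].
'ssii': run [18, 17, 15, 11, 5] end={s21,s24,s25,s26,s28} ∉↓L; 4/4 deletions ∈↓L.
'sspp': N↓-sim [18, 17, 15, 10, 3] end={s21,s25,s28} rej; 4/4 single-dels accept.
2 minimals (antichain).


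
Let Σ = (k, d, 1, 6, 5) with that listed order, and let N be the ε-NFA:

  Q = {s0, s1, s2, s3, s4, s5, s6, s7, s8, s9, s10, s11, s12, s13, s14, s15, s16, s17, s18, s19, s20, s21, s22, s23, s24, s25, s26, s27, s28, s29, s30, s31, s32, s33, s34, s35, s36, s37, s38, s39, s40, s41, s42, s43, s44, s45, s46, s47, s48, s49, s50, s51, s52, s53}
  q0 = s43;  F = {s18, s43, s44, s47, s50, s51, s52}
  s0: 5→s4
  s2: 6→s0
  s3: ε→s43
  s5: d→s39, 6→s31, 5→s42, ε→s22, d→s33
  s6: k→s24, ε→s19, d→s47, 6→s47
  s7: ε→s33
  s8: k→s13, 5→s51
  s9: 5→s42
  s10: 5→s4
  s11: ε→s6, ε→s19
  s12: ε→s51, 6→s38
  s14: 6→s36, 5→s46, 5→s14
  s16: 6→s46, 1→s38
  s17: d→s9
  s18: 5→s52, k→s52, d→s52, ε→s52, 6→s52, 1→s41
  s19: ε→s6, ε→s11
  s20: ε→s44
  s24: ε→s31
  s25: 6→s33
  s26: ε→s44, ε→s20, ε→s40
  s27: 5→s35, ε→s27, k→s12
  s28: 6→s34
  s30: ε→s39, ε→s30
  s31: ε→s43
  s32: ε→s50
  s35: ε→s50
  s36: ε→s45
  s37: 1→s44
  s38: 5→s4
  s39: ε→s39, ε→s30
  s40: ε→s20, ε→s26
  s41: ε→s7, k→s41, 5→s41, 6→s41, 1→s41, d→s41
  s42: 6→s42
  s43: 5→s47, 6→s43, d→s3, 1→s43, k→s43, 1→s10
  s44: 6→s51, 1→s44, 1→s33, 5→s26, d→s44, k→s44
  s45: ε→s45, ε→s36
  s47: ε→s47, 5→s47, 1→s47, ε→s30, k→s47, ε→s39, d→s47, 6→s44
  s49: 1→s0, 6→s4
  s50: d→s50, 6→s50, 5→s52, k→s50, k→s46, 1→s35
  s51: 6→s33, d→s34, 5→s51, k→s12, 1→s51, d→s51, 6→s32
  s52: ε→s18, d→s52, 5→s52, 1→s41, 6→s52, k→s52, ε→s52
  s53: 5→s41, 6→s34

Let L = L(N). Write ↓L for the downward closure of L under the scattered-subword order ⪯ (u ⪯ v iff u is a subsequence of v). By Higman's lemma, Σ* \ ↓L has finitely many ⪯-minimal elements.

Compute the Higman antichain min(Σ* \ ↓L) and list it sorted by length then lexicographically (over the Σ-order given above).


min(Σ*\↓L) = [566651].

|Q|=54, |F|=7, |δ|=110 (34 ε).
min D↑ (7 st, q0=0, F={6}): 0:k→0,d→0,1→0,6→0,5→1 1:k→1,d→1,1→1,6→2,5→1 2:k→2,d→2,1→2,6→3,5→2 3:k→3,d→3,1→3,6→4,5→3 4:k→4,d→4,1→4,6→4,5→5 5:k→5,d→5,1→6,6→5,5→5 6:k→6,d→6,1→6,6→6,5→6 (ε-aug+det+¬).
'566651': |S_i|=[24, 21, 18, 14, 11, 6, 3] end={s33,s41,s7} rej; 6/6 del acc.
1 minimals (antichain).
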